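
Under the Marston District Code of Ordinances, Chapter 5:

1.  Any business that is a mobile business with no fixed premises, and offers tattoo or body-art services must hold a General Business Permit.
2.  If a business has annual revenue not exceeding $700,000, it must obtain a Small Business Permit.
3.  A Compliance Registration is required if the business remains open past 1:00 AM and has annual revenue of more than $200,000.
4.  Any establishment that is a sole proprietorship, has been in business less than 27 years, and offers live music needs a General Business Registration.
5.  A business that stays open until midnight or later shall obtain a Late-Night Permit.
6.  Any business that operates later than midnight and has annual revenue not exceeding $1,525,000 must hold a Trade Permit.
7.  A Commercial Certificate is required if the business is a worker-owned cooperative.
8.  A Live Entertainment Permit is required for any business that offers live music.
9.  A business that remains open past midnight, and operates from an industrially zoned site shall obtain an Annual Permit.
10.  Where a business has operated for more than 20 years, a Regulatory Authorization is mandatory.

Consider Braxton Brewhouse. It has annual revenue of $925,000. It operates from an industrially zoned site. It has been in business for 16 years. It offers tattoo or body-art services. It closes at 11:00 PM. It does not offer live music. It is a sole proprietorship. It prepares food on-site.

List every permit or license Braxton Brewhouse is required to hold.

None

1. operates from an industrially zoned site (not: is a mobile business with no fixed premises); offers tattoo or body-art services → General Business Permit not required.
2. revenue $925,000 > $700,000 → Small Business Permit not required.
3. closes 11:00 PM, at/before 1:00 AM; revenue $925,000 > $200,000 → Compliance Registration not required.
4. is a sole proprietorship; years in business 16 < 27; does not offer live music → General Business Registration not required.
5. closes 11:00 PM, at/before midnight → Late-Night Permit not required.
6. closes 11:00 PM, at/before midnight; revenue $925,000 ≤ $1,525,000 → Trade Permit not required.
7. is a sole proprietorship (not: is a worker-owned cooperative) → Commercial Certificate not required.
8. does not offer live music → Live Entertainment Permit not required.
9. closes 11:00 PM, at/before midnight; operates from an industrially zoned site → Annual Permit not required.
10. years in business 16 ≤ 20 → Regulatory Authorization not required.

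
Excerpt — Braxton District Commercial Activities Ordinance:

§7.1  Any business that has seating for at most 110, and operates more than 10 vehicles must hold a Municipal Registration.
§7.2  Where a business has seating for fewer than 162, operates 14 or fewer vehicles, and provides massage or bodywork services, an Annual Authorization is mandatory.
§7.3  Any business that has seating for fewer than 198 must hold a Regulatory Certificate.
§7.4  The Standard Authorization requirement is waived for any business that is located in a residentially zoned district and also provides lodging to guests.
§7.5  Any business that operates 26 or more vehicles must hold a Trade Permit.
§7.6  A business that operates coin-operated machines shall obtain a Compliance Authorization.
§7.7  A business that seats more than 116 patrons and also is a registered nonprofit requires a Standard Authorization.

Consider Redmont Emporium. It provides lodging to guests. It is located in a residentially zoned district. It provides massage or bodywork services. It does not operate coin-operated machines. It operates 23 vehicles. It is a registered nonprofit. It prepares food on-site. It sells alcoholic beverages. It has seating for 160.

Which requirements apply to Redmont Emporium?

Regulatory Certificate

§7.1 seating 160 > 110; vehicles 23 > 10 → Municipal Registration not required.
§7.2 seating 160 < 162; vehicles 23 > 14; provides massage or bodywork services → Annual Authorization not required.
§7.3 seating 160 < 198 → Regulatory Certificate required.
§7.4 is located in a residentially zoned district; provides lodging to guests → exempt from Standard Authorization.
§7.5 vehicles 23 < 26 → Trade Permit not required.
§7.6 does not operate coin-operated machines → Compliance Authorization not required.
§7.7 seating 160 > 116; is a registered nonprofit → Standard Authorization required.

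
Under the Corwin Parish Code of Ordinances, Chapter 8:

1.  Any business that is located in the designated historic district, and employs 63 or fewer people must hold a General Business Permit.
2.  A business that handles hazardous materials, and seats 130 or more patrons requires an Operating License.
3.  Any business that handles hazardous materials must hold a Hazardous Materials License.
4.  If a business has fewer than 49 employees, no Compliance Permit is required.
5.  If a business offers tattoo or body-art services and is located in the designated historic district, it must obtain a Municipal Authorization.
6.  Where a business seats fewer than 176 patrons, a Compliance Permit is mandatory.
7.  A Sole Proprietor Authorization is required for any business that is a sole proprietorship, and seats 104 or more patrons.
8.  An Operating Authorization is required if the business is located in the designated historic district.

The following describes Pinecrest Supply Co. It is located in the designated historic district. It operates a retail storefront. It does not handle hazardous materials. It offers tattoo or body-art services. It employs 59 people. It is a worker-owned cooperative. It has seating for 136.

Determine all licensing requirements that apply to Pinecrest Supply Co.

1. is located in the designated historic district; employees 59 ≤ 63 → General Business Permit required.
2. does not handle hazardous materials; seating 136 ≥ 130 → Operating License not required.
3. does not handle hazardous materials → Hazardous Materials License not required.
4. employees 59 ≥ 49 → Compliance Permit exemption does not apply.
5. offers tattoo or body-art services; is located in the designated historic district → Municipal Authorization required.
6. seating 136 < 176 → Compliance Permit required.
7. is a worker-owned cooperative (not: is a sole proprietorship); seating 136 ≥ 104 → Sole Proprietor Authorization not required.
8. is located in the designated historic district → Operating Authorization required.

Compliance Permit, General Business Permit, Municipal Authorization, Operating Authorization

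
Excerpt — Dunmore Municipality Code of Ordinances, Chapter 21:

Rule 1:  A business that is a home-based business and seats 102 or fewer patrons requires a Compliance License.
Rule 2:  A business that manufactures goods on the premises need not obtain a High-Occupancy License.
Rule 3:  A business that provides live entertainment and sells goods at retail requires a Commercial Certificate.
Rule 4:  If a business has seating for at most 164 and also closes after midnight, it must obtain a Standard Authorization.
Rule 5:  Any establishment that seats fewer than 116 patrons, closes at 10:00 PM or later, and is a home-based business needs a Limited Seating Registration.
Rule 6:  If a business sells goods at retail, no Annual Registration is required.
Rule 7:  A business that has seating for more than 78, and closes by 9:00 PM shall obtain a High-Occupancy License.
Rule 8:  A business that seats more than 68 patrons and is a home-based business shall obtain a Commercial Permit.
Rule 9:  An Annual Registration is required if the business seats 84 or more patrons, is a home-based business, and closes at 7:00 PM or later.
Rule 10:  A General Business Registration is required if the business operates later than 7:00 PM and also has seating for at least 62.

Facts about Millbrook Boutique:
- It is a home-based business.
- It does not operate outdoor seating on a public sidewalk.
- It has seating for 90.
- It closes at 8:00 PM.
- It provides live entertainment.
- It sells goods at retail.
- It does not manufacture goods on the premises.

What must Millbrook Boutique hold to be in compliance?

Rule 1: is a home-based business; seating 90 ≤ 102 → Compliance License required.
Rule 2: does not manufacture goods on the premises → High-Occupancy License exemption does not apply.
Rule 3: provides live entertainment; sells goods at retail → Commercial Certificate required.
Rule 4: seating 90 ≤ 164; closes 8:00 PM, at/before midnight → Standard Authorization not required.
Rule 5: seating 90 < 116; closes 8:00 PM, at/before 10:00 PM; is a home-based business → Limited Seating Registration not required.
Rule 6: sells goods at retail → exempt from Annual Registration.
Rule 7: seating 90 > 78; closes 8:00 PM, at/before 9:00 PM → High-Occupancy License required.
Rule 8: seating 90 > 68; is a home-based business → Commercial Permit required.
Rule 9: seating 90 ≥ 84; is a home-based business; closes 8:00 PM, after 7:00 PM → Annual Registration required.
Rule 10: closes 8:00 PM, after 7:00 PM; seating 90 ≥ 62 → General Business Registration required.

Commercial Certificate, Commercial Permit, Compliance License, General Business Registration, High-Occupancy License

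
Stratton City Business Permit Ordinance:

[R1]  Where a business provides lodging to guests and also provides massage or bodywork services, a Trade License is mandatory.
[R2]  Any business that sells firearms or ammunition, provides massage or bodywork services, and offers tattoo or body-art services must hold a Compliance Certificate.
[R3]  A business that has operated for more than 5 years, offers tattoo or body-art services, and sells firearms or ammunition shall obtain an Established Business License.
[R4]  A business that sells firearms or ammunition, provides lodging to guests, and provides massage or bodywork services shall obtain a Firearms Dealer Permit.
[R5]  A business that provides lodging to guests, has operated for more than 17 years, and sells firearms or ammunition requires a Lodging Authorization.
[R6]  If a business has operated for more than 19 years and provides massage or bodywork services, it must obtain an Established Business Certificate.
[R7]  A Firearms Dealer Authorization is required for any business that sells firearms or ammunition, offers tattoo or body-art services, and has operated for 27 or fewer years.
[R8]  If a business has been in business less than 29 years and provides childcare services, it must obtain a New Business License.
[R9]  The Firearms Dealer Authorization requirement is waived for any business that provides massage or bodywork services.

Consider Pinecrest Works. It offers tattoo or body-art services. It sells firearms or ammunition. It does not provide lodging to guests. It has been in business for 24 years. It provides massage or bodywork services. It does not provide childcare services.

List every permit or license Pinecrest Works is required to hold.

Compliance Certificate, Established Business Certificate, Established Business License

[R1] does not provide lodging to guests; provides massage or bodywork services → Trade License not required.
[R2] sells firearms or ammunition; provides massage or bodywork services; offers tattoo or body-art services → Compliance Certificate required.
[R3] years in business 24 > 5; offers tattoo or body-art services; sells firearms or ammunition → Established Business License required.
[R4] sells firearms or ammunition; does not provide lodging to guests; provides massage or bodywork services → Firearms Dealer Permit not required.
[R5] does not provide lodging to guests; years in business 24 > 17; sells firearms or ammunition → Lodging Authorization not required.
[R6] years in business 24 > 19; provides massage or bodywork services → Established Business Certificate required.
[R7] sells firearms or ammunition; offers tattoo or body-art services; years in business 24 ≤ 27 → Firearms Dealer Authorization required.
[R8] years in business 24 < 29; does not provide childcare services → New Business License not required.
[R9] provides massage or bodywork services → exempt from Firearms Dealer Authorization.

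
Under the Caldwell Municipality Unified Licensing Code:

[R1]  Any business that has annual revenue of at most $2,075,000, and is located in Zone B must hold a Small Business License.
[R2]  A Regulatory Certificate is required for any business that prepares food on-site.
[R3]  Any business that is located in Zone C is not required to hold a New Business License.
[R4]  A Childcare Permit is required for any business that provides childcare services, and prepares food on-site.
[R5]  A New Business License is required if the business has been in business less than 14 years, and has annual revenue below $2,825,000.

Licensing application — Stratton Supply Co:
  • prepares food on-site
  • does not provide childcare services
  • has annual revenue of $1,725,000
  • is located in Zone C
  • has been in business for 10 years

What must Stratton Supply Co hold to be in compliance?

Regulatory Certificate

[R1] revenue $1,725,000 ≤ $2,075,000; is located in Zone C (not: is located in Zone B) → Small Business License not required.
[R2] prepares food on-site → Regulatory Certificate required.
[R3] is located in Zone C → exempt from New Business License.
[R4] does not provide childcare services; prepares food on-site → Childcare Permit not required.
[R5] years in business 10 < 14; revenue $1,725,000 < $2,825,000 → New Business License required.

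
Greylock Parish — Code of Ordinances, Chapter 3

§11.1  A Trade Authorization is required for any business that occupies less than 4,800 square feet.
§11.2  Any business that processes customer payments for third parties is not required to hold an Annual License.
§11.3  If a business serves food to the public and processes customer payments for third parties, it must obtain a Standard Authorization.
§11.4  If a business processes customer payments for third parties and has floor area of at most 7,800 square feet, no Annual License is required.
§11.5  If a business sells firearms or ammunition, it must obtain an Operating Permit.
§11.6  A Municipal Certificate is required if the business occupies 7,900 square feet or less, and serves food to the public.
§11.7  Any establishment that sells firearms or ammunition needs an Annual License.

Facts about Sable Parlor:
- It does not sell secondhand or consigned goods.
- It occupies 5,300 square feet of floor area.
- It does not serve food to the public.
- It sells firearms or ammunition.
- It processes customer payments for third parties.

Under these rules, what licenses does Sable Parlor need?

Operating Permit

§11.1 floor area 5,300 square feet ≥ 4,800 square feet → Trade Authorization not required.
§11.2 processes customer payments for third parties → exempt from Annual License.
§11.3 does not serve food to the public; processes customer payments for third parties → Standard Authorization not required.
§11.4 processes customer payments for third parties; floor area 5,300 square feet ≤ 7,800 square feet → exempt from Annual License.
§11.5 sells firearms or ammunition → Operating Permit required.
§11.6 floor area 5,300 square feet ≤ 7,900 square feet; does not serve food to the public → Municipal Certificate not required.
§11.7 sells firearms or ammunition → Annual License required.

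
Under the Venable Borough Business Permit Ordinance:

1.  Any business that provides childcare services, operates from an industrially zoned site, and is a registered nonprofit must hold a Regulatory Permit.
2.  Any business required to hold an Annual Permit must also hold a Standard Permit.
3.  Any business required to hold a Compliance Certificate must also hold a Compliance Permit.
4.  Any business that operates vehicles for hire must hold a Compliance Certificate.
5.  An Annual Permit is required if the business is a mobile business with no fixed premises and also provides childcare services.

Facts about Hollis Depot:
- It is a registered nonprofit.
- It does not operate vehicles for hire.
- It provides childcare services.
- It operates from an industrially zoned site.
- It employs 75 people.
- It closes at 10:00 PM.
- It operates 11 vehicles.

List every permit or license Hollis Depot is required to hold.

1. provides childcare services; operates from an industrially zoned site; is a registered nonprofit → Regulatory Permit required.
2. Annual Permit is not required → no effect.
3. Compliance Certificate is not required → no effect.
4. does not operate vehicles for hire → Compliance Certificate not required.
5. operates from an industrially zoned site (not: is a mobile business with no fixed premises); provides childcare services → Annual Permit not required.

Regulatory Permit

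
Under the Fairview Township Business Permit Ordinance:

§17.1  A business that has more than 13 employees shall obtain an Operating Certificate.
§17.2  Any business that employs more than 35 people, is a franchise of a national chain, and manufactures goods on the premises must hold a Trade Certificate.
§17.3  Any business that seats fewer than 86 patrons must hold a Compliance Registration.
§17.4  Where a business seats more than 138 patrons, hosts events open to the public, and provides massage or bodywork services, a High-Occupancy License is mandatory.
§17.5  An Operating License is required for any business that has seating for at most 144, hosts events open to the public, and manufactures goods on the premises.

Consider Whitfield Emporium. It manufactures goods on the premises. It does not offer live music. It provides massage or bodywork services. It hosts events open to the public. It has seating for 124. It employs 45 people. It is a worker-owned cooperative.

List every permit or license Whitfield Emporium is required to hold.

§17.1 employees 45 > 13 → Operating Certificate required.
§17.2 employees 45 > 35; is a worker-owned cooperative (not: is a franchise of a national chain); manufactures goods on the premises → Trade Certificate not required.
§17.3 seating 124 ≥ 86 → Compliance Registration not required.
§17.4 seating 124 ≤ 138; hosts events open to the public; provides massage or bodywork services → High-Occupancy License not required.
§17.5 seating 124 ≤ 144; hosts events open to the public; manufactures goods on the premises → Operating License required.

Operating Certificate, Operating License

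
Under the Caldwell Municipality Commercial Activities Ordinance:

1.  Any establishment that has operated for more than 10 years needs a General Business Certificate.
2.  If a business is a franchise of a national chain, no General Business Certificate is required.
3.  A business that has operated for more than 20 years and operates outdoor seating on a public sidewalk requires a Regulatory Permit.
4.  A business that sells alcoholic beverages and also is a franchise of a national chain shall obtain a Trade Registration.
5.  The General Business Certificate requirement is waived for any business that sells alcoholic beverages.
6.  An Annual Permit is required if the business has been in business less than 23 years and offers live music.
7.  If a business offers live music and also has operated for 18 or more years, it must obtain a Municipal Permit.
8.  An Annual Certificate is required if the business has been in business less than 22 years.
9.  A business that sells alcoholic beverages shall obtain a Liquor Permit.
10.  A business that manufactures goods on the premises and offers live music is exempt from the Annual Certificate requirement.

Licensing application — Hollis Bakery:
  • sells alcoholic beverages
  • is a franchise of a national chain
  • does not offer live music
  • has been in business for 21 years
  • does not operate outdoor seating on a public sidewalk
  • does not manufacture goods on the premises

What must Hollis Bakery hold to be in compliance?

Annual Certificate, Liquor Permit, Trade Registration

1. years in business 21 > 10 → General Business Certificate required.
2. is a franchise of a national chain → exempt from General Business Certificate.
3. years in business 21 > 20; does not operate outdoor seating on a public sidewalk → Regulatory Permit not required.
4. sells alcoholic beverages; is a franchise of a national chain → Trade Registration required.
5. sells alcoholic beverages → exempt from General Business Certificate.
6. years in business 21 < 23; does not offer live music → Annual Permit not required.
7. does not offer live music; years in business 21 ≥ 18 → Municipal Permit not required.
8. years in business 21 < 22 → Annual Certificate required.
9. sells alcoholic beverages → Liquor Permit required.
10. does not manufacture goods on the premises; does not offer live music → Annual Certificate exemption does not apply.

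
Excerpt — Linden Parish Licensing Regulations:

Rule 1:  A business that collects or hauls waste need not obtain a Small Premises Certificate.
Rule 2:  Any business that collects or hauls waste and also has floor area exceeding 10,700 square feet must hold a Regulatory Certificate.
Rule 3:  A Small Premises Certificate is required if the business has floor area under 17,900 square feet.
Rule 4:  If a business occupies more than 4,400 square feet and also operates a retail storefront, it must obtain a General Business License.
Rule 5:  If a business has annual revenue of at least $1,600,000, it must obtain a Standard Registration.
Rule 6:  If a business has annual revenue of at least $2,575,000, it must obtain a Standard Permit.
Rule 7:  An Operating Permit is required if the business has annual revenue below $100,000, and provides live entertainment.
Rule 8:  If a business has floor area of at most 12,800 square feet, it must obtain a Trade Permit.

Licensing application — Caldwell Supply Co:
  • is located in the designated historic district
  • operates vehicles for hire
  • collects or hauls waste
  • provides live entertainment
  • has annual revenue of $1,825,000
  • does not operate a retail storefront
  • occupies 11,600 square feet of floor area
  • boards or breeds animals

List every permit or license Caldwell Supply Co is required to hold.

Rule 1: collects or hauls waste → exempt from Small Premises Certificate.
Rule 2: collects or hauls waste; floor area 11,600 square feet > 10,700 square feet → Regulatory Certificate required.
Rule 3: floor area 11,600 square feet < 17,900 square feet → Small Premises Certificate required.
Rule 4: floor area 11,600 square feet > 4,400 square feet; does not operate a retail storefront → General Business License not required.
Rule 5: revenue $1,825,000 ≥ $1,600,000 → Standard Registration required.
Rule 6: revenue $1,825,000 < $2,575,000 → Standard Permit not required.
Rule 7: revenue $1,825,000 ≥ $100,000; provides live entertainment → Operating Permit not required.
Rule 8: floor area 11,600 square feet ≤ 12,800 square feet → Trade Permit required.

Regulatory Certificate, Standard Registration, Trade Permit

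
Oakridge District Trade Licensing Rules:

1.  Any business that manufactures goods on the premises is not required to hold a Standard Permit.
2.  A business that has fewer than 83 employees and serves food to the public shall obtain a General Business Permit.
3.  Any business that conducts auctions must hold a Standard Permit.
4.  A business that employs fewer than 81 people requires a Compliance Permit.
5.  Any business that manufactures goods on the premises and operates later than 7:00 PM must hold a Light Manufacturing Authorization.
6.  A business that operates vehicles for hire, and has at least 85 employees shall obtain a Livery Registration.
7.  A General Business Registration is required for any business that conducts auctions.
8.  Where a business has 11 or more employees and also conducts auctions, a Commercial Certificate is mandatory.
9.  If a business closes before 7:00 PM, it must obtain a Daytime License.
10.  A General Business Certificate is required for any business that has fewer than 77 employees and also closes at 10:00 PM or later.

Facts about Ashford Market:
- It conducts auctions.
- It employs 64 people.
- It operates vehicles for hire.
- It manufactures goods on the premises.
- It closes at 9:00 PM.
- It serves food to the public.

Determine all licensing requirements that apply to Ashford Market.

Commercial Certificate, Compliance Permit, General Business Permit, General Business Registration, Light Manufacturing Authorization

1. manufactures goods on the premises → exempt from Standard Permit.
2. employees 64 < 83; serves food to the public → General Business Permit required.
3. conducts auctions → Standard Permit required.
4. employees 64 < 81 → Compliance Permit required.
5. manufactures goods on the premises; closes 9:00 PM, after 7:00 PM → Light Manufacturing Authorization required.
6. operates vehicles for hire; employees 64 < 85 → Livery Registration not required.
7. conducts auctions → General Business Registration required.
8. employees 64 ≥ 11; conducts auctions → Commercial Certificate required.
9. closes 9:00 PM, after 7:00 PM → Daytime License not required.
10. employees 64 < 77; closes 9:00 PM, at/before 10:00 PM → General Business Certificate not required.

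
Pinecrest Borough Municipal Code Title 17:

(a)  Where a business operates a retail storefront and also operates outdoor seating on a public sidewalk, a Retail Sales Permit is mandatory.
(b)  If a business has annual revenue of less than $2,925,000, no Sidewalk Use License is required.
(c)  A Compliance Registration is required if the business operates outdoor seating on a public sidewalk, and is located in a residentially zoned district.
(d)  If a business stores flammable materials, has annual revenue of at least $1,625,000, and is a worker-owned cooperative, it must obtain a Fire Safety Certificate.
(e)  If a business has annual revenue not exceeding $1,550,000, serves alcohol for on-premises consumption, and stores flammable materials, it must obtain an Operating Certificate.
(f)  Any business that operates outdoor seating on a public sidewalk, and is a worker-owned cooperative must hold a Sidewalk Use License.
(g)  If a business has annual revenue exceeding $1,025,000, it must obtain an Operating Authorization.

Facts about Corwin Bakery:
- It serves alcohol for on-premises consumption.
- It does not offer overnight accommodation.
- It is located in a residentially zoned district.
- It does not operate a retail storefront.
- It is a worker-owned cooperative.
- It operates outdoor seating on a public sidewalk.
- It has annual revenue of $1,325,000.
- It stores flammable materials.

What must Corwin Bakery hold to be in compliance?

Compliance Registration, Operating Authorization, Operating Certificate

(a) does not operate a retail storefront; operates outdoor seating on a public sidewalk → Retail Sales Permit not required.
(b) revenue $1,325,000 < $2,925,000 → exempt from Sidewalk Use License.
(c) operates outdoor seating on a public sidewalk; is located in a residentially zoned district → Compliance Registration required.
(d) stores flammable materials; revenue $1,325,000 < $1,625,000; is a worker-owned cooperative → Fire Safety Certificate not required.
(e) revenue $1,325,000 ≤ $1,550,000; serves alcohol for on-premises consumption; stores flammable materials → Operating Certificate required.
(f) operates outdoor seating on a public sidewalk; is a worker-owned cooperative → Sidewalk Use License required.
(g) revenue $1,325,000 > $1,025,000 → Operating Authorization required.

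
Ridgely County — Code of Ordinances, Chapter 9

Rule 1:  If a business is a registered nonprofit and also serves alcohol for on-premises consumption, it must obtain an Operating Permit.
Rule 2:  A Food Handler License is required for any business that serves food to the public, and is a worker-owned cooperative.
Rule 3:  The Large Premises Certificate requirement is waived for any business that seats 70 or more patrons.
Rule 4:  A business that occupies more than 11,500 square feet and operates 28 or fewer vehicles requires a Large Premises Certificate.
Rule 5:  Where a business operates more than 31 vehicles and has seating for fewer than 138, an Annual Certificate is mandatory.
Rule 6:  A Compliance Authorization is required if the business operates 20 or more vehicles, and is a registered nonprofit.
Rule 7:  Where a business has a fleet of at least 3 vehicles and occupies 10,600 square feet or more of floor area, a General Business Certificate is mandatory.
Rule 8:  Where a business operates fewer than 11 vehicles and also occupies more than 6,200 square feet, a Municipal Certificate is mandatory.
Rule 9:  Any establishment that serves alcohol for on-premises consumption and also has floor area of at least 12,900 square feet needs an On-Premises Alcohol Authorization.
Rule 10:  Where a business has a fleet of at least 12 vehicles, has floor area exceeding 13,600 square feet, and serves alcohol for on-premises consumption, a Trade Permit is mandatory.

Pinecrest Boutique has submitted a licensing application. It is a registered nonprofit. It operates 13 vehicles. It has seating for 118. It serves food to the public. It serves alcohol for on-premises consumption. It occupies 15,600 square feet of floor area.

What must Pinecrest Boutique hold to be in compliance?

Rule 1: is a registered nonprofit; serves alcohol for on-premises consumption → Operating Permit required.
Rule 2: serves food to the public; is a registered nonprofit (not: is a worker-owned cooperative) → Food Handler License not required.
Rule 3: seating 118 ≥ 70 → exempt from Large Premises Certificate.
Rule 4: floor area 15,600 square feet > 11,500 square feet; vehicles 13 ≤ 28 → Large Premises Certificate required.
Rule 5: vehicles 13 ≤ 31; seating 118 < 138 → Annual Certificate not required.
Rule 6: vehicles 13 < 20; is a registered nonprofit → Compliance Authorization not required.
Rule 7: vehicles 13 ≥ 3; floor area 15,600 square feet ≥ 10,600 square feet → General Business Certificate required.
Rule 8: vehicles 13 ≥ 11; floor area 15,600 square feet > 6,200 square feet → Municipal Certificate not required.
Rule 9: serves alcohol for on-premises consumption; floor area 15,600 square feet ≥ 12,900 square feet → On-Premises Alcohol Authorization required.
Rule 10: vehicles 13 ≥ 12; floor area 15,600 square feet > 13,600 square feet; serves alcohol for on-premises consumption → Trade Permit required.

General Business Certificate, On-Premises Alcohol Authorization, Operating Permit, Trade Permit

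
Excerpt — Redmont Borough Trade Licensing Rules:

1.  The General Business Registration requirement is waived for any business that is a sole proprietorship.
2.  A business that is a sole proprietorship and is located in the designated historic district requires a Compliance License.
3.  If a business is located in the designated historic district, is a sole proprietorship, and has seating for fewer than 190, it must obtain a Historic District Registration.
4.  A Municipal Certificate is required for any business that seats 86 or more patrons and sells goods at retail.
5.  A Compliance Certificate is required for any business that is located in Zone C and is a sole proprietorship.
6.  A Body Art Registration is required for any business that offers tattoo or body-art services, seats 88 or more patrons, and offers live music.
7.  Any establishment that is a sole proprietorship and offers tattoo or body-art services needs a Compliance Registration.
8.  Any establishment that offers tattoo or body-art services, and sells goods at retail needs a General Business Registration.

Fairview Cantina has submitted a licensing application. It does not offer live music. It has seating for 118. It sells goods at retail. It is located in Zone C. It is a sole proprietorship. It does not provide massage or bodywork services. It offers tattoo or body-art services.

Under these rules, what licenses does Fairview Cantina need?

Compliance Certificate, Compliance Registration, Municipal Certificate

1. is a sole proprietorship → exempt from General Business Registration.
2. is a sole proprietorship; is located in Zone C (not: is located in the designated historic district) → Compliance License not required.
3. is located in Zone C (not: is located in the designated historic district); is a sole proprietorship; seating 118 < 190 → Historic District Registration not required.
4. seating 118 ≥ 86; sells goods at retail → Municipal Certificate required.
5. is located in Zone C; is a sole proprietorship → Compliance Certificate required.
6. offers tattoo or body-art services; seating 118 ≥ 88; does not offer live music → Body Art Registration not required.
7. is a sole proprietorship; offers tattoo or body-art services → Compliance Registration required.
8. offers tattoo or body-art services; sells goods at retail → General Business Registration required.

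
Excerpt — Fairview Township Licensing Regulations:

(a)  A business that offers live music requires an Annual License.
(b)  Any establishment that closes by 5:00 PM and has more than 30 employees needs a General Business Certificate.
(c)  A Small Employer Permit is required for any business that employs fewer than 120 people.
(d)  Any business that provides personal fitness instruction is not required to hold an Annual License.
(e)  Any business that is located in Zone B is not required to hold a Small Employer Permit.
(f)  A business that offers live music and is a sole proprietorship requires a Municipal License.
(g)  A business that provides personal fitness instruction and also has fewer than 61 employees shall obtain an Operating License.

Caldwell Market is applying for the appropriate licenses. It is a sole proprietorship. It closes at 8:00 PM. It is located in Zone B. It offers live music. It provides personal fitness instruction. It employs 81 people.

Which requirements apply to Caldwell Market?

Municipal License

(a) offers live music → Annual License required.
(b) closes 8:00 PM, after 5:00 PM; employees 81 > 30 → General Business Certificate not required.
(c) employees 81 < 120 → Small Employer Permit required.
(d) provides personal fitness instruction → exempt from Annual License.
(e) is located in Zone B → exempt from Small Employer Permit.
(f) offers live music; is a sole proprietorship → Municipal License required.
(g) provides personal fitness instruction; employees 81 ≥ 61 → Operating License not required.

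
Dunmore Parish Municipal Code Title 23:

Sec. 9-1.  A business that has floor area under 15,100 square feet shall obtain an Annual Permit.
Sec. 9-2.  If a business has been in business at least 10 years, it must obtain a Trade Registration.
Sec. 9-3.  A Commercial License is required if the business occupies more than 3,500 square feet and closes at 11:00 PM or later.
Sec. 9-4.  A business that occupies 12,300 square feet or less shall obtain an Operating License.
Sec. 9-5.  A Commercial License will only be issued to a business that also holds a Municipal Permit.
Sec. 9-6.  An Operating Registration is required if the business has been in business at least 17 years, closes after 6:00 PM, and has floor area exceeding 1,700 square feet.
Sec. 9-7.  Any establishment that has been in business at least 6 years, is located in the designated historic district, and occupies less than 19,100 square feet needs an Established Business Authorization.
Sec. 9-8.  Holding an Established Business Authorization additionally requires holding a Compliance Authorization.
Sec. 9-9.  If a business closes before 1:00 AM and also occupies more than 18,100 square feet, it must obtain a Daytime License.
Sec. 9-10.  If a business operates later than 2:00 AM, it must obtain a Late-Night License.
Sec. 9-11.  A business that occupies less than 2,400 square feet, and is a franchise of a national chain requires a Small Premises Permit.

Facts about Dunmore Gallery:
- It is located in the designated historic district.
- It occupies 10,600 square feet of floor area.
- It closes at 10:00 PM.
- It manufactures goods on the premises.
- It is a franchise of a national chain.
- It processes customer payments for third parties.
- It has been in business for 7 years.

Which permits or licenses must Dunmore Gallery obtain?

Sec. 9-1. floor area 10,600 square feet < 15,100 square feet → Annual Permit required.
Sec. 9-2. years in business 7 < 10 → Trade Registration not required.
Sec. 9-3. floor area 10,600 square feet > 3,500 square feet; closes 10:00 PM, at/before 11:00 PM → Commercial License not required.
Sec. 9-4. floor area 10,600 square feet ≤ 12,300 square feet → Operating License required.
Sec. 9-5. Commercial License is not required → no effect.
Sec. 9-6. years in business 7 < 17; closes 10:00 PM, after 6:00 PM; floor area 10,600 square feet > 1,700 square feet → Operating Registration not required.
Sec. 9-7. years in business 7 ≥ 6; is located in the designated historic district; floor area 10,600 square feet < 19,100 square feet → Established Business Authorization required.
Sec. 9-8. Established Business Authorization is required → Compliance Authorization also required.
Sec. 9-9. closes 10:00 PM, at/before 1:00 AM; floor area 10,600 square feet ≤ 18,100 square feet → Daytime License not required.
Sec. 9-10. closes 10:00 PM, at/before 2:00 AM → Late-Night License not required.
Sec. 9-11. floor area 10,600 square feet ≥ 2,400 square feet; is a franchise of a national chain → Small Premises Permit not required.

Annual Permit, Compliance Authorization, Established Business Authorization, Operating License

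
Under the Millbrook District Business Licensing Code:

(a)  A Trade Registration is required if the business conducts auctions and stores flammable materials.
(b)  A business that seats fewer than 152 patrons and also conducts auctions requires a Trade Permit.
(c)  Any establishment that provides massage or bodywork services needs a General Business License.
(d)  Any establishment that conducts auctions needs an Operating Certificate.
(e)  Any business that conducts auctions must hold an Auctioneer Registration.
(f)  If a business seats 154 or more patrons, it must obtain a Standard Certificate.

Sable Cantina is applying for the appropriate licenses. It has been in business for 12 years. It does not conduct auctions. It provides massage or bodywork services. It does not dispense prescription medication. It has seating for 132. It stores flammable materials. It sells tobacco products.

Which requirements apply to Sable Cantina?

General Business License

(a) does not conduct auctions; stores flammable materials → Trade Registration not required.
(b) seating 132 < 152; does not conduct auctions → Trade Permit not required.
(c) provides massage or bodywork services → General Business License required.
(d) does not conduct auctions → Operating Certificate not required.
(e) does not conduct auctions → Auctioneer Registration not required.
(f) seating 132 < 154 → Standard Certificate not required.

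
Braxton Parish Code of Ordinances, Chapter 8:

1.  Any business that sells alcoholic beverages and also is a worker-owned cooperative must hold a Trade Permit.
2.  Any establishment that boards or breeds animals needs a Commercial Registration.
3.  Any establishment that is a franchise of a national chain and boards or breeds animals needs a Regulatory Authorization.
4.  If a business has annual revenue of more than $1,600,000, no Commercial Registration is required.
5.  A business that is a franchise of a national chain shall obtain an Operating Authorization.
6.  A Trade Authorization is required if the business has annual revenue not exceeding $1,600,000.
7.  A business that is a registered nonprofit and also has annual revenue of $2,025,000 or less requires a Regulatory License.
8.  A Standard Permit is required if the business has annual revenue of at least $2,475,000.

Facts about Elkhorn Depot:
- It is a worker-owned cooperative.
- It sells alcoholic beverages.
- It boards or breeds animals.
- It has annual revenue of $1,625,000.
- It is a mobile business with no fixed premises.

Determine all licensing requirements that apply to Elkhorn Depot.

1. sells alcoholic beverages; is a worker-owned cooperative → Trade Permit required.
2. boards or breeds animals → Commercial Registration required.
3. is a worker-owned cooperative (not: is a franchise of a national chain); boards or breeds animals → Regulatory Authorization not required.
4. revenue $1,625,000 > $1,600,000 → exempt from Commercial Registration.
5. is a worker-owned cooperative (not: is a franchise of a national chain) → Operating Authorization not required.
6. revenue $1,625,000 > $1,600,000 → Trade Authorization not required.
7. is a worker-owned cooperative (not: is a registered nonprofit); revenue $1,625,000 ≤ $2,025,000 → Regulatory License not required.
8. revenue $1,625,000 < $2,475,000 → Standard Permit not required.

Trade Permit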